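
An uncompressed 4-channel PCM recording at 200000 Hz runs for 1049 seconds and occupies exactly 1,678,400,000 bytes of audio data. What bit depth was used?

16 bits

Bytes per sample = 1,678,400,000 / (200,000 × 1,049 × 4) = 1,678,400,000 / 839,200,000 = 2.
Bit depth = 2 × 8 = 16 bits.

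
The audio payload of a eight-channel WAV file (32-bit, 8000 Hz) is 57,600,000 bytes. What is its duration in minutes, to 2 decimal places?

Byte rate = 8,000 × 4 × 8 = 256,000 bytes/s.
Duration = 57,600,000 / 256,000 = 225 s.
225 s / 60 = 3.75 minutes.

3.75 minutes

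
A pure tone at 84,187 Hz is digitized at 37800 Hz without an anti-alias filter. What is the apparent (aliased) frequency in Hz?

Nyquist = 37,800/2 = 18,900 Hz; 84,187 Hz exceeds it.
Alias = |84,187 − 2×37,800| = |84,187 − 75,600| = 8,587 Hz.

8,587 Hz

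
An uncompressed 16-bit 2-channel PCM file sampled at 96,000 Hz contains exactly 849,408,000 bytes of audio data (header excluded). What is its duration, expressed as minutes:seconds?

Byte rate = 96,000 × 2 × 2 = 384,000 bytes/s.
Duration = 849,408,000 / 384,000 = 2,212 s.
2,212 s = 36:52.

36:52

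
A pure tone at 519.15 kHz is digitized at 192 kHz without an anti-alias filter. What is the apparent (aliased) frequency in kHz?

Nyquist = 192,000/2 = 96,000 Hz; 519,150 Hz exceeds it.
Alias = |519,150 − 3×192,000| = |519,150 − 576,000| = 56,850 Hz = 56.85 kHz.

56.85 kHz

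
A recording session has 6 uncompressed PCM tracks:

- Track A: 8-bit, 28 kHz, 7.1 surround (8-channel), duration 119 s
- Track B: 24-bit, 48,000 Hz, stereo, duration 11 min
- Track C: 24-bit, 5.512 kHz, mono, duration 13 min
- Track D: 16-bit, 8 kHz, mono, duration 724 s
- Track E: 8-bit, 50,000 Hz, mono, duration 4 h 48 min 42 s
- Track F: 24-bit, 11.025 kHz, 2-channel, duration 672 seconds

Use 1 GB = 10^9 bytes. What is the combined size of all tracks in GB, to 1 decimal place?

1.2 GB

Track A: 28,000 × 119 × 1 × 8 = 26,656,000 bytes.
Track B: 11 min = 660 s; 48,000 × 660 × 3 × 2 = 190,080,000 bytes.
Track C: 13 min = 780 s; 5,512 × 780 × 3 × 1 = 12,898,080 bytes.
Track D: 8,000 × 724 × 2 × 1 = 11,584,000 bytes.
Track E: 4 h 48 min 42 s = 17,322 s; 50,000 × 17,322 × 1 × 1 = 866,100,000 bytes.
Track F: 11,025 × 672 × 3 × 2 = 44,452,800 bytes.
Total = 1,151,770,880 bytes = 1.2 GB.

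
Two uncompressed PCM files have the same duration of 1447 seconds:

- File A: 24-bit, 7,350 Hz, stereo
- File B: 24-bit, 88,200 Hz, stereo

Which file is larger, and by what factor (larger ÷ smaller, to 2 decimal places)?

File B, by a factor of 12.00

File A: 7,350 × 3 × 2 = 44,100 bytes/s.
File B: 88,200 × 3 × 2 = 529,200 bytes/s.
File B is larger; ratio = 765,752,400 / 63,812,700 = 12.00.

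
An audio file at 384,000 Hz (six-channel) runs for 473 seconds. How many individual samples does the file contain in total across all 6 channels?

384,000 × 473 s × 6 ch = 1,089,792,000 samples.

1,089,792,000 samples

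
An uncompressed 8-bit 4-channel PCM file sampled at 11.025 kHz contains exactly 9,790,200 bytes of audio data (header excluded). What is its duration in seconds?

Byte rate = 11,025 × 1 × 4 = 44,100 bytes/s.
Duration = 9,790,200 / 44,100 = 222 s.

222 seconds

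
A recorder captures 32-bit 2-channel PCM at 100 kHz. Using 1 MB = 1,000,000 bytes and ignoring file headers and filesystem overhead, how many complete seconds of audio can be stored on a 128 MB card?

160 seconds

Uncompressed byte rate = 100,000 × 4 × 2 = 800,000 bytes/s.
Capacity = 128 × 1,000,000 = 128,000,000 bytes.
128,000,000 / 800,000 ≈ 160 s → 160 seconds.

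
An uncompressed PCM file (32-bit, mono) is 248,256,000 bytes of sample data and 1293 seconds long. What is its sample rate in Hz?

48,000 Hz

Bytes = sample_rate × seconds × bytes_per_sample × channels.
sample_rate = 248,256,000 / (1,293 × 4 × 1) = 248,256,000 / 5,172 = 48,000 Hz.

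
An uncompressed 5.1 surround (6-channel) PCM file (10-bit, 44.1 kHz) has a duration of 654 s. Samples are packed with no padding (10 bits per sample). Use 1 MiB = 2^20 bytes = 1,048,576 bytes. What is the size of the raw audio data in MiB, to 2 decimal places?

Bits = 44,100 × 654 × 10 × 6 = 1,730,484,000 bits = 216,310,500 bytes.
216,310,500 / 1,048,576 = 206.29 MiB.

206.29 MiB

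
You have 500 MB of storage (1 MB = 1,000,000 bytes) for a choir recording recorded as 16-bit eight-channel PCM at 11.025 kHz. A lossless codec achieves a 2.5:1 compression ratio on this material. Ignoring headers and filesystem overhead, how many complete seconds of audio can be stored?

Uncompressed byte rate = 11,025 × 2 × 8 = 176,400 bytes/s.
After 2.5:1 compression, effective rate ≈ 70560 bytes/s.
Capacity = 500 × 1,000,000 = 500,000,000 bytes.
500,000,000 / effective rate ≈ 7086.17 s → 7,086 seconds.

7,086 seconds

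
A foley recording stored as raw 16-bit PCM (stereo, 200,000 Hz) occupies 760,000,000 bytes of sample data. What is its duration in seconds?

950 seconds

Byte rate = 200,000 × 2 × 2 = 800,000 bytes/s.
Duration = 760,000,000 / 800,000 = 950 s.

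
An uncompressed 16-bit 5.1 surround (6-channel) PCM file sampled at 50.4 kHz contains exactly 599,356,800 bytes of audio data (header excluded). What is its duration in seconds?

991 seconds

Byte rate = 50,400 × 2 × 6 = 604,800 bytes/s.
Duration = 599,356,800 / 604,800 = 991 s.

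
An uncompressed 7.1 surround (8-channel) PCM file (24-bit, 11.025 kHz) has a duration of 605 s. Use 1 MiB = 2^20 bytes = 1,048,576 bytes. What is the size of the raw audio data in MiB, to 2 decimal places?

Bytes = 11,025 samples/s × 605 s × 3 bytes/sample × 8 ch = 160,083,000 bytes.
160,083,000 / 1,048,576 = 152.67 MiB.

152.67 MiB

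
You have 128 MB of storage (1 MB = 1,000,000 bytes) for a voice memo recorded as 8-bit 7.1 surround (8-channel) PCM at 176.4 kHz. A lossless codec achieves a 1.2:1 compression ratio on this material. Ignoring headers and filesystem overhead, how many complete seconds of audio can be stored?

Uncompressed byte rate = 176,400 × 1 × 8 = 1,411,200 bytes/s.
After 1.2:1 compression, effective rate ≈ 1176000 bytes/s.
Capacity = 128 × 1,000,000 = 128,000,000 bytes.
128,000,000 / effective rate ≈ 108.84 s → 108 seconds.

108 seconds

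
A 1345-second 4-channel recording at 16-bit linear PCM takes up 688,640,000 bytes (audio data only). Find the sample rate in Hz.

64,000 Hz

Bytes = sample_rate × seconds × bytes_per_sample × channels.
sample_rate = 688,640,000 / (1,345 × 2 × 4) = 688,640,000 / 10,760 = 64,000 Hz.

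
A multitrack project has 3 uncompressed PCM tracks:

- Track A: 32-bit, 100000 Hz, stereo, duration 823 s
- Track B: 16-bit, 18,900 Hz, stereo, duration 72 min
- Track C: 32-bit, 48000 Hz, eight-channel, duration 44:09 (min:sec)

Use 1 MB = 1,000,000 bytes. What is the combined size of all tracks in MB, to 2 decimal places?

Track A: 100,000 × 823 × 4 × 2 = 658,400,000 bytes.
Track B: 72 min = 4,320 s; 18,900 × 4,320 × 2 × 2 = 326,592,000 bytes.
Track C: 44:09 (min:sec) = 2,649 s; 48,000 × 2,649 × 4 × 8 = 4,068,864,000 bytes.
Total = 5,053,856,000 bytes = 5053.86 MB.

5053.86 MB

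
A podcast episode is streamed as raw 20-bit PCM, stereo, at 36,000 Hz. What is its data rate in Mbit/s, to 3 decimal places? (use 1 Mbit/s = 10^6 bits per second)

1.440 Mbit/s

Bit rate = 36,000 × 20 × 2 = 1,440,000 bits/s.
= 1.440 Mbit/s.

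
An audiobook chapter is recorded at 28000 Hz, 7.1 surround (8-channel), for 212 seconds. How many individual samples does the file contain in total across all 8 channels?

28,000 × 212 s × 8 ch = 47,488,000 samples.

47,488,000 samples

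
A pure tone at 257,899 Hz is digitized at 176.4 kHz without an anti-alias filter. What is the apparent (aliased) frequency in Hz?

81,499 Hz

Nyquist = 176,400/2 = 88,200 Hz; 257,899 Hz exceeds it.
Alias = |257,899 − 1×176,400| = |257,899 − 176,400| = 81,499 Hz.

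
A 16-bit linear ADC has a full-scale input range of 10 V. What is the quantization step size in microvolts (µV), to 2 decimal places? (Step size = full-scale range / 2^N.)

10 V / 2^16 = 10 / 65,536 V = 152.59 µV.

152.59 µV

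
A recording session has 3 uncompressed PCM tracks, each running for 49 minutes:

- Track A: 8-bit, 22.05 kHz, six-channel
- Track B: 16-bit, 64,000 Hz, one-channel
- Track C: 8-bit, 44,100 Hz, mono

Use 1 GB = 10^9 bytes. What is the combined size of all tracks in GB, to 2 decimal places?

49 minutes = 2,940 s.
Track A: 22,050 × 2,940 × 1 × 6 = 388,962,000 bytes.
Track B: 64,000 × 2,940 × 2 × 1 = 376,320,000 bytes.
Track C: 44,100 × 2,940 × 1 × 1 = 129,654,000 bytes.
Total = 894,936,000 bytes = 0.89 GB.

0.89 GB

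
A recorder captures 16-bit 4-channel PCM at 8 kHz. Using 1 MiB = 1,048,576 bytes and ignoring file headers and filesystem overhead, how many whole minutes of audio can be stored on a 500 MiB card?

Uncompressed byte rate = 8,000 × 2 × 4 = 64,000 bytes/s.
Capacity = 500 × 1,048,576 = 524,288,000 bytes.
524,288,000 / 64,000 ≈ 8192 s → 136 minutes.

136 minutes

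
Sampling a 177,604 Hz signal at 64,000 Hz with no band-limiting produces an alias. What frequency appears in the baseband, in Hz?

Nyquist = 64,000/2 = 32,000 Hz; 177,604 Hz exceeds it.
Alias = |177,604 − 3×64,000| = |177,604 − 192,000| = 14,396 Hz.

14,396 Hz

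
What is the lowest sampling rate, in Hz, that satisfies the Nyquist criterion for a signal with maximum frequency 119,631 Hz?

239,262 Hz

Minimum sample rate = 2 × 119,631 Hz = 239,262 Hz.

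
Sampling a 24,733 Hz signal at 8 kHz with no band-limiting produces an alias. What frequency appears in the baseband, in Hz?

733 Hz

Nyquist = 8,000/2 = 4,000 Hz; 24,733 Hz exceeds it.
Alias = |24,733 − 3×8,000| = |24,733 − 24,000| = 733 Hz.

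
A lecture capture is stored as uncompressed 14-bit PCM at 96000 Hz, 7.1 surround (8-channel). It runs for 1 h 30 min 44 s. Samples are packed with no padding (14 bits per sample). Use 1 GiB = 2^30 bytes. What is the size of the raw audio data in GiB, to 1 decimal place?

Duration = 1 h 30 min 44 s = 5,444 s.
Bits = 96,000 × 5,444 × 14 × 8 = 58,533,888,000 bits = 7,316,736,000 bytes.
7,316,736,000 / 1,073,741,824 = 6.8 GiB.

6.8 GiB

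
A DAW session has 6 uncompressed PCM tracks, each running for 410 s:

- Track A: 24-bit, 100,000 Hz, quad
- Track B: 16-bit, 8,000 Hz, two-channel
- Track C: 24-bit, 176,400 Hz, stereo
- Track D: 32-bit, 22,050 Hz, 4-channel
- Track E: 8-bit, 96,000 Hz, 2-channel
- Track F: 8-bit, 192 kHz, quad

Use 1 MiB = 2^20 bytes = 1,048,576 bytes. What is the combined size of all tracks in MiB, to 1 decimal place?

1408.9 MiB

Track A: 100,000 × 410 × 3 × 4 = 492,000,000 bytes.
Track B: 8,000 × 410 × 2 × 2 = 13,120,000 bytes.
Track C: 176,400 × 410 × 3 × 2 = 433,944,000 bytes.
Track D: 22,050 × 410 × 4 × 4 = 144,648,000 bytes.
Track E: 96,000 × 410 × 1 × 2 = 78,720,000 bytes.
Track F: 192,000 × 410 × 1 × 4 = 314,880,000 bytes.
Total = 1,477,312,000 bytes = 1408.9 MiB.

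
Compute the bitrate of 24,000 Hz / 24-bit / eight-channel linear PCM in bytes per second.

Bit rate = 24,000 × 24 × 8 = 4,608,000 bits/s.
4,608,000 / 8 = 576,000 bytes/s.

576,000 bytes/s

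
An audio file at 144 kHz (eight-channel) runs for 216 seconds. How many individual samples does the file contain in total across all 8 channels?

144,000 × 216 s × 8 ch = 248,832,000 samples.

248,832,000 samples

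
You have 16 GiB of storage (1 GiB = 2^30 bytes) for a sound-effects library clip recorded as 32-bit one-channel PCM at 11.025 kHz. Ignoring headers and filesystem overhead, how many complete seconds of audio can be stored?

389,566 seconds

Uncompressed byte rate = 11,025 × 4 × 1 = 44,100 bytes/s.
Capacity = 16 × 1,073,741,824 = 17,179,869,184 bytes.
17,179,869,184 / 44,100 ≈ 389566.19 s → 389,566 seconds.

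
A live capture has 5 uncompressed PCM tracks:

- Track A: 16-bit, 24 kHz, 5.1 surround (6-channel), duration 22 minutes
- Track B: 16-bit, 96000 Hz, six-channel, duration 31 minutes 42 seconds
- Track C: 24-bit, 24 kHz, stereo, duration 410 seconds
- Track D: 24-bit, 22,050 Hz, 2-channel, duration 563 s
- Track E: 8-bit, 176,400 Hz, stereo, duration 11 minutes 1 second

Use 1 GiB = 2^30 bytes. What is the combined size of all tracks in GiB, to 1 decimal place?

Track A: 22 minutes = 1,320 s; 24,000 × 1,320 × 2 × 6 = 380,160,000 bytes.
Track B: 31 minutes 42 seconds = 1,902 s; 96,000 × 1,902 × 2 × 6 = 2,191,104,000 bytes.
Track C: 24,000 × 410 × 3 × 2 = 59,040,000 bytes.
Track D: 22,050 × 563 × 3 × 2 = 74,484,900 bytes.
Track E: 11 minutes 1 second = 661 s; 176,400 × 661 × 1 × 2 = 233,200,800 bytes.
Total = 2,937,989,700 bytes = 2.7 GiB.

2.7 GiB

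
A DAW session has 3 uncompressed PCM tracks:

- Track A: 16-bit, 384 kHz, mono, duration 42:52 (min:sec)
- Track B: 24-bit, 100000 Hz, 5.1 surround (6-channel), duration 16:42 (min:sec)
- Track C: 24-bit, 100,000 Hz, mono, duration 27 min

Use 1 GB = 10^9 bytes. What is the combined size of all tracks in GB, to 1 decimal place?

4.3 GB

Track A: 42:52 (min:sec) = 2,572 s; 384,000 × 2,572 × 2 × 1 = 1,975,296,000 bytes.
Track B: 16:42 (min:sec) = 1,002 s; 100,000 × 1,002 × 3 × 6 = 1,803,600,000 bytes.
Track C: 27 min = 1,620 s; 100,000 × 1,620 × 3 × 1 = 486,000,000 bytes.
Total = 4,264,896,000 bytes = 4.3 GB.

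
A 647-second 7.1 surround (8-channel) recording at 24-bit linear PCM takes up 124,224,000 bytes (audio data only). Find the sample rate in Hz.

8,000 Hz

Bytes = sample_rate × seconds × bytes_per_sample × channels.
sample_rate = 124,224,000 / (647 × 3 × 8) = 124,224,000 / 15,528 = 8,000 Hz.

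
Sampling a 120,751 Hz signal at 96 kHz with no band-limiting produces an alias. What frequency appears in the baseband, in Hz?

24,751 Hz

Nyquist = 96,000/2 = 48,000 Hz; 120,751 Hz exceeds it.
Alias = |120,751 − 1×96,000| = |120,751 − 96,000| = 24,751 Hz.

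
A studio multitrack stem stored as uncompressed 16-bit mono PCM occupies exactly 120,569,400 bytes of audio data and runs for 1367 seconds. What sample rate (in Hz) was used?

Bytes = sample_rate × seconds × bytes_per_sample × channels.
sample_rate = 120,569,400 / (1,367 × 2 × 1) = 120,569,400 / 2,734 = 44,100 Hz.

44,100 Hz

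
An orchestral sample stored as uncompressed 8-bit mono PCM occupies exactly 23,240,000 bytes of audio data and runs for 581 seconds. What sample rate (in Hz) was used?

Bytes = sample_rate × seconds × bytes_per_sample × channels.
sample_rate = 23,240,000 / (581 × 1 × 1) = 23,240,000 / 581 = 40,000 Hz.

40,000 Hz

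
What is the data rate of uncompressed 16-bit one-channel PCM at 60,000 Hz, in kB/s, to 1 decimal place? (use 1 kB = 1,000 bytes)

Bit rate = 60,000 × 16 × 1 = 960,000 bits/s.
960,000 / 8 = 120,000 B/s = 120.0 kB/s.

120.0 kB/s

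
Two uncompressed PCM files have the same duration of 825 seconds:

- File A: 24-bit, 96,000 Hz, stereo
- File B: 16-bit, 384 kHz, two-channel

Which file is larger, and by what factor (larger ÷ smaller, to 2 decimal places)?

File B, by a factor of 2.67

File A: 96,000 × 3 × 2 = 576,000 bytes/s.
File B: 384,000 × 2 × 2 = 1,536,000 bytes/s.
File B is larger; ratio = 1,267,200,000 / 475,200,000 = 2.67.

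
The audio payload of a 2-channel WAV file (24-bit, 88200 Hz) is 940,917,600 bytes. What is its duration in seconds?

1,778 seconds

Byte rate = 88,200 × 3 × 2 = 529,200 bytes/s.
Duration = 940,917,600 / 529,200 = 1,778 s.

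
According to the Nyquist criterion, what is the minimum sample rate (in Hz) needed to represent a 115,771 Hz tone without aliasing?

231,542 Hz

Minimum sample rate = 2 × 115,771 Hz = 231,542 Hz.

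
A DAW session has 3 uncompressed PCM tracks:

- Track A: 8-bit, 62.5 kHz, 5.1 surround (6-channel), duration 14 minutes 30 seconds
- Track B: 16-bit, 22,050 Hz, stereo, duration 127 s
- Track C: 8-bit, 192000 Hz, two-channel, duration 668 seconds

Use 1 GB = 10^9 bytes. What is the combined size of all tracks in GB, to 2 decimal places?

0.59 GB

Track A: 14 minutes 30 seconds = 870 s; 62,500 × 870 × 1 × 6 = 326,250,000 bytes.
Track B: 22,050 × 127 × 2 × 2 = 11,201,400 bytes.
Track C: 192,000 × 668 × 1 × 2 = 256,512,000 bytes.
Total = 593,963,400 bytes = 0.59 GB.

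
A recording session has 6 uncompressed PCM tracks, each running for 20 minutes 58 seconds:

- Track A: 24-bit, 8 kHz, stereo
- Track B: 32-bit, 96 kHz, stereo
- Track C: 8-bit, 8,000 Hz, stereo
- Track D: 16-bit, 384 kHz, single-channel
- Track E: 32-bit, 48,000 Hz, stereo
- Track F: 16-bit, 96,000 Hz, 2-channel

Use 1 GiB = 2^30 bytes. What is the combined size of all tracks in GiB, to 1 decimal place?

20 minutes 58 seconds = 1,258 s.
Track A: 8,000 × 1,258 × 3 × 2 = 60,384,000 bytes.
Track B: 96,000 × 1,258 × 4 × 2 = 966,144,000 bytes.
Track C: 8,000 × 1,258 × 1 × 2 = 20,128,000 bytes.
Track D: 384,000 × 1,258 × 2 × 1 = 966,144,000 bytes.
Track E: 48,000 × 1,258 × 4 × 2 = 483,072,000 bytes.
Track F: 96,000 × 1,258 × 2 × 2 = 483,072,000 bytes.
Total = 2,978,944,000 bytes = 2.8 GiB.

2.8 GiB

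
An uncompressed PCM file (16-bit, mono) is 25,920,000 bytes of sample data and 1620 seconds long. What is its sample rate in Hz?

8,000 Hz

Bytes = sample_rate × seconds × bytes_per_sample × channels.
sample_rate = 25,920,000 / (1,620 × 2 × 1) = 25,920,000 / 3,240 = 8,000 Hz.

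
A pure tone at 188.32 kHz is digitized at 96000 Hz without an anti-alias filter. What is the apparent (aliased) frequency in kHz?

3.68 kHz

Nyquist = 96,000/2 = 48,000 Hz; 188,320 Hz exceeds it.
Alias = |188,320 − 2×96,000| = |188,320 − 192,000| = 3,680 Hz = 3.68 kHz.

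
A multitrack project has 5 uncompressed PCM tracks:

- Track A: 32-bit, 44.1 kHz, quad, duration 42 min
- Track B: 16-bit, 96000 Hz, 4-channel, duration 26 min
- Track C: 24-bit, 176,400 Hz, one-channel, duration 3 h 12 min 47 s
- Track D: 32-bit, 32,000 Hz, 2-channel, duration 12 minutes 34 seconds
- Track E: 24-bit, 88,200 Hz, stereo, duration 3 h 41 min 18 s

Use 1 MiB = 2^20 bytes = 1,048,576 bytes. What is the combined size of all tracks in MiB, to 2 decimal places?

15561.29 MiB

Track A: 42 min = 2,520 s; 44,100 × 2,520 × 4 × 4 = 1,778,112,000 bytes.
Track B: 26 min = 1,560 s; 96,000 × 1,560 × 2 × 4 = 1,198,080,000 bytes.
Track C: 3 h 12 min 47 s = 11,567 s; 176,400 × 11,567 × 3 × 1 = 6,121,256,400 bytes.
Track D: 12 minutes 34 seconds = 754 s; 32,000 × 754 × 4 × 2 = 193,024,000 bytes.
Track E: 3 h 41 min 18 s = 13,278 s; 88,200 × 13,278 × 3 × 2 = 7,026,717,600 bytes.
Total = 16,317,190,000 bytes = 15561.29 MiB.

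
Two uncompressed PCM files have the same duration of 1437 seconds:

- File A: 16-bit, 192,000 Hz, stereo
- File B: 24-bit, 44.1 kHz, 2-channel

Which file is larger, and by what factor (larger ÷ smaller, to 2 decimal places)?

File A, by a factor of 2.90

File A: 192,000 × 2 × 2 = 768,000 bytes/s.
File B: 44,100 × 3 × 2 = 264,600 bytes/s.
File A is larger; ratio = 1,103,616,000 / 380,230,200 = 2.90.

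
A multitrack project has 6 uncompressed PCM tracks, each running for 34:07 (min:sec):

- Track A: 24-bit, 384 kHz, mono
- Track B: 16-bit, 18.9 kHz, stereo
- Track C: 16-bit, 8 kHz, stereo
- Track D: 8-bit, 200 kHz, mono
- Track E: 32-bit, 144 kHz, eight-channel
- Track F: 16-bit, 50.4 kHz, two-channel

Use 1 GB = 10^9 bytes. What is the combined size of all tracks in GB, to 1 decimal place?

12.8 GB

34:07 (min:sec) = 2,047 s.
Track A: 384,000 × 2,047 × 3 × 1 = 2,358,144,000 bytes.
Track B: 18,900 × 2,047 × 2 × 2 = 154,753,200 bytes.
Track C: 8,000 × 2,047 × 2 × 2 = 65,504,000 bytes.
Track D: 200,000 × 2,047 × 1 × 1 = 409,400,000 bytes.
Track E: 144,000 × 2,047 × 4 × 8 = 9,432,576,000 bytes.
Track F: 50,400 × 2,047 × 2 × 2 = 412,675,200 bytes.
Total = 12,833,052,400 bytes = 12.8 GB.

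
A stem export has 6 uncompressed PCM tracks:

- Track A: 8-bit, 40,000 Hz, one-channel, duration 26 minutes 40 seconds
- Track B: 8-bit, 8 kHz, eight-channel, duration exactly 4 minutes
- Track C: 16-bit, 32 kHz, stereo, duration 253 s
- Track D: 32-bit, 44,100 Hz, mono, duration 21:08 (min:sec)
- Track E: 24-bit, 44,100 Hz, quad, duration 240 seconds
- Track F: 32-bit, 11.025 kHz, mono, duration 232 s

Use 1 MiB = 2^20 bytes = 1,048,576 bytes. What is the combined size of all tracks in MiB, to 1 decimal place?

Track A: 26 minutes 40 seconds = 1,600 s; 40,000 × 1,600 × 1 × 1 = 64,000,000 bytes.
Track B: exactly 4 minutes = 240 s; 8,000 × 240 × 1 × 8 = 15,360,000 bytes.
Track C: 32,000 × 253 × 2 × 2 = 32,384,000 bytes.
Track D: 21:08 (min:sec) = 1,268 s; 44,100 × 1,268 × 4 × 1 = 223,675,200 bytes.
Track E: 44,100 × 240 × 3 × 4 = 127,008,000 bytes.
Track F: 11,025 × 232 × 4 × 1 = 10,231,200 bytes.
Total = 472,658,400 bytes = 450.8 MiB.

450.8 MiB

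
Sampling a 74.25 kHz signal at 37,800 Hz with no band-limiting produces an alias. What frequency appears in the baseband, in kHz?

Nyquist = 37,800/2 = 18,900 Hz; 74,250 Hz exceeds it.
Alias = |74,250 − 2×37,800| = |74,250 − 75,600| = 1,350 Hz = 1.35 kHz.

1.35 kHz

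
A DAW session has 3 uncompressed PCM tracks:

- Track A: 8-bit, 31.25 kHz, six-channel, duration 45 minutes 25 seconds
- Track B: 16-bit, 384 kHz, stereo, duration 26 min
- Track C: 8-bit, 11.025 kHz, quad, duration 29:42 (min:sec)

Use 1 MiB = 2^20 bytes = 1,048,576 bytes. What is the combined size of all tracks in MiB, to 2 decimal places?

Track A: 45 minutes 25 seconds = 2,725 s; 31,250 × 2,725 × 1 × 6 = 510,937,500 bytes.
Track B: 26 min = 1,560 s; 384,000 × 1,560 × 2 × 2 = 2,396,160,000 bytes.
Track C: 29:42 (min:sec) = 1,782 s; 11,025 × 1,782 × 1 × 4 = 78,586,200 bytes.
Total = 2,985,683,700 bytes = 2847.37 MiB.

2847.37 MiB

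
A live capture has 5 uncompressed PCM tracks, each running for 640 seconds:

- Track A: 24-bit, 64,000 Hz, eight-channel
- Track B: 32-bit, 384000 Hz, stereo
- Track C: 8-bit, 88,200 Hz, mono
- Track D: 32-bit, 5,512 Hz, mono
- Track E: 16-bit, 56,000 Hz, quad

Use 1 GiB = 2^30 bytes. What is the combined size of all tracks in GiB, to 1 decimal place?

3.1 GiB

Track A: 64,000 × 640 × 3 × 8 = 983,040,000 bytes.
Track B: 384,000 × 640 × 4 × 2 = 1,966,080,000 bytes.
Track C: 88,200 × 640 × 1 × 1 = 56,448,000 bytes.
Track D: 5,512 × 640 × 4 × 1 = 14,110,720 bytes.
Track E: 56,000 × 640 × 2 × 4 = 286,720,000 bytes.
Total = 3,306,398,720 bytes = 3.1 GiB.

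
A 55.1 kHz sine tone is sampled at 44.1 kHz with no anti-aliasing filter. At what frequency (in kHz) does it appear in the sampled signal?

Nyquist = 44,100/2 = 22,050 Hz; 55,100 Hz exceeds it.
Alias = |55,100 − 1×44,100| = |55,100 − 44,100| = 11,000 Hz = 11 kHz.

11 kHz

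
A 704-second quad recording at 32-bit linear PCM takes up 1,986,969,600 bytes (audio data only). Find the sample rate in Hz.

176,400 Hz

Bytes = sample_rate × seconds × bytes_per_sample × channels.
sample_rate = 1,986,969,600 / (704 × 4 × 4) = 1,986,969,600 / 11,264 = 176,400 Hz.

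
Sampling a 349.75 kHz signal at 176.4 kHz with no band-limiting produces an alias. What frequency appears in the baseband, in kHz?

3.05 kHz

Nyquist = 176,400/2 = 88,200 Hz; 349,750 Hz exceeds it.
Alias = |349,750 − 2×176,400| = |349,750 − 352,800| = 3,050 Hz = 3.05 kHz.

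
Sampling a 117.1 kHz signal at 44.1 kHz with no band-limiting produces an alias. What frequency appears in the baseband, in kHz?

Nyquist = 44,100/2 = 22,050 Hz; 117,100 Hz exceeds it.
Alias = |117,100 − 3×44,100| = |117,100 − 132,300| = 15,200 Hz = 15.2 kHz.

15.2 kHz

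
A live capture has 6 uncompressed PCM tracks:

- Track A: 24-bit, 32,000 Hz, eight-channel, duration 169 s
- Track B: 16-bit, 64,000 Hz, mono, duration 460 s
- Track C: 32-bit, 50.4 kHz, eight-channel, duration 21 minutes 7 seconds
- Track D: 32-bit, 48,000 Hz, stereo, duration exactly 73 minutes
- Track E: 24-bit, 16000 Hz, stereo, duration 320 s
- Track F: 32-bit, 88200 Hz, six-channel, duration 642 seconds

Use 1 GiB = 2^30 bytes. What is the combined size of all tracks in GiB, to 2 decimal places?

4.94 GiB

Track A: 32,000 × 169 × 3 × 8 = 129,792,000 bytes.
Track B: 64,000 × 460 × 2 × 1 = 58,880,000 bytes.
Track C: 21 minutes 7 seconds = 1,267 s; 50,400 × 1,267 × 4 × 8 = 2,043,417,600 bytes.
Track D: exactly 73 minutes = 4,380 s; 48,000 × 4,380 × 4 × 2 = 1,681,920,000 bytes.
Track E: 16,000 × 320 × 3 × 2 = 30,720,000 bytes.
Track F: 88,200 × 642 × 4 × 6 = 1,358,985,600 bytes.
Total = 5,303,715,200 bytes = 4.94 GiB.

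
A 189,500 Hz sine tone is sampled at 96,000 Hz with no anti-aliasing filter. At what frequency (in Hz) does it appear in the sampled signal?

2,500 Hz

Nyquist = 96,000/2 = 48,000 Hz; 189,500 Hz exceeds it.
Alias = |189,500 − 2×96,000| = |189,500 − 192,000| = 2,500 Hz.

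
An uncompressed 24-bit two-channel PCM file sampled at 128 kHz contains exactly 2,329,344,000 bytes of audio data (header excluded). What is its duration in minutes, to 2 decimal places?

Byte rate = 128,000 × 3 × 2 = 768,000 bytes/s.
Duration = 2,329,344,000 / 768,000 = 3,033 s.
3,033 s / 60 = 50.55 minutes.

50.55 minutes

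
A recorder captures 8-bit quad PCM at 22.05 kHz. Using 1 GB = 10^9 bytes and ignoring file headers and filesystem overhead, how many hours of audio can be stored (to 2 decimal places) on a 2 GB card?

6.30 hours

Uncompressed byte rate = 22,050 × 1 × 4 = 88,200 bytes/s.
Capacity = 2 × 1,000,000,000 = 2,000,000,000 bytes.
2,000,000,000 / 88,200 ≈ 22675.74 s → 6.30 hours.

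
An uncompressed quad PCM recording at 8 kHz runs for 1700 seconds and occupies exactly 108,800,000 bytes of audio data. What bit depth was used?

16 bits

Bytes per sample = 108,800,000 / (8,000 × 1,700 × 4) = 108,800,000 / 54,400,000 = 2.
Bit depth = 2 × 8 = 16 bits.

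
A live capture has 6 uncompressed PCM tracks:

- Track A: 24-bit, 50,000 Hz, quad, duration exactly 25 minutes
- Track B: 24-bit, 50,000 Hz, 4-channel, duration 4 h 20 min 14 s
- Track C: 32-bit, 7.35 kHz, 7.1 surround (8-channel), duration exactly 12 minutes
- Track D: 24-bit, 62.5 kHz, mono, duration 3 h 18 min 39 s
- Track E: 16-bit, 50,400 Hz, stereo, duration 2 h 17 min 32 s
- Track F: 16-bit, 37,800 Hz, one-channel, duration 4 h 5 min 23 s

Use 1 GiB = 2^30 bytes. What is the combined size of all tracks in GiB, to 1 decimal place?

Track A: exactly 25 minutes = 1,500 s; 50,000 × 1,500 × 3 × 4 = 900,000,000 bytes.
Track B: 4 h 20 min 14 s = 15,614 s; 50,000 × 15,614 × 3 × 4 = 9,368,400,000 bytes.
Track C: exactly 12 minutes = 720 s; 7,350 × 720 × 4 × 8 = 169,344,000 bytes.
Track D: 3 h 18 min 39 s = 11,919 s; 62,500 × 11,919 × 3 × 1 = 2,234,812,500 bytes.
Track E: 2 h 17 min 32 s = 8,252 s; 50,400 × 8,252 × 2 × 2 = 1,663,603,200 bytes.
Track F: 4 h 5 min 23 s = 14,723 s; 37,800 × 14,723 × 2 × 1 = 1,113,058,800 bytes.
Total = 15,449,218,500 bytes = 14.4 GiB.

14.4 GiB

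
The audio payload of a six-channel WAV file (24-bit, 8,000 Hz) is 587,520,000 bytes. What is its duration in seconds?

Byte rate = 8,000 × 3 × 6 = 144,000 bytes/s.
Duration = 587,520,000 / 144,000 = 4,080 s.

4,080 seconds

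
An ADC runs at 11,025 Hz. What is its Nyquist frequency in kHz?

5.5125 kHz

Nyquist frequency = sample rate / 2 = 11,025 / 2 = 5.5125 kHz.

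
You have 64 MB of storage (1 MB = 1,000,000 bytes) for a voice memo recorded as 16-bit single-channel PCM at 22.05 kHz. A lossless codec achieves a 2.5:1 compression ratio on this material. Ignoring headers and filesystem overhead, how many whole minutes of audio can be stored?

Uncompressed byte rate = 22,050 × 2 × 1 = 44,100 bytes/s.
After 2.5:1 compression, effective rate ≈ 17640 bytes/s.
Capacity = 64 × 1,000,000 = 64,000,000 bytes.
64,000,000 / effective rate ≈ 3628.12 s → 60 minutes.

60 minutes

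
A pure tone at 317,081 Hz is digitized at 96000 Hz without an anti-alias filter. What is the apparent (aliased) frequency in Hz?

29,081 Hz

Nyquist = 96,000/2 = 48,000 Hz; 317,081 Hz exceeds it.
Alias = |317,081 − 3×96,000| = |317,081 − 288,000| = 29,081 Hz.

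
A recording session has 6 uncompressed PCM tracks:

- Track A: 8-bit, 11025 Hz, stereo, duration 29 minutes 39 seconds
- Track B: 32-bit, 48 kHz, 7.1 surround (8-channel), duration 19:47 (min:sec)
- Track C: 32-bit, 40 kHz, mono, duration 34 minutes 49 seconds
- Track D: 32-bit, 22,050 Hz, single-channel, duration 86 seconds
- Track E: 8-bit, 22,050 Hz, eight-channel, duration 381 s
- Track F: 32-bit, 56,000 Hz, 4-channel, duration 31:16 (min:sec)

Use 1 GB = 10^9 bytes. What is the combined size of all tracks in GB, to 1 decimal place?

4.0 GB

Track A: 29 minutes 39 seconds = 1,779 s; 11,025 × 1,779 × 1 × 2 = 39,226,950 bytes.
Track B: 19:47 (min:sec) = 1,187 s; 48,000 × 1,187 × 4 × 8 = 1,823,232,000 bytes.
Track C: 34 minutes 49 seconds = 2,089 s; 40,000 × 2,089 × 4 × 1 = 334,240,000 bytes.
Track D: 22,050 × 86 × 4 × 1 = 7,585,200 bytes.
Track E: 22,050 × 381 × 1 × 8 = 67,208,400 bytes.
Track F: 31:16 (min:sec) = 1,876 s; 56,000 × 1,876 × 4 × 4 = 1,680,896,000 bytes.
Total = 3,952,388,550 bytes = 4.0 GB.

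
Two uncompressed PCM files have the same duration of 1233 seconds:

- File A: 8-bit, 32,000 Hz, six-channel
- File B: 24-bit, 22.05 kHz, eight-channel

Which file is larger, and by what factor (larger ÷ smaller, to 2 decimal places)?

File A: 32,000 × 1 × 6 = 192,000 bytes/s.
File B: 22,050 × 3 × 8 = 529,200 bytes/s.
File B is larger; ratio = 652,503,600 / 236,736,000 = 2.76.

File B, by a factor of 2.76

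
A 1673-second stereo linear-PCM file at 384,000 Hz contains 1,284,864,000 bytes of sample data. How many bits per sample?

8 bits

Bytes per sample = 1,284,864,000 / (384,000 × 1,673 × 2) = 1,284,864,000 / 1,284,864,000 = 1.
Bit depth = 1 × 8 = 8 bits.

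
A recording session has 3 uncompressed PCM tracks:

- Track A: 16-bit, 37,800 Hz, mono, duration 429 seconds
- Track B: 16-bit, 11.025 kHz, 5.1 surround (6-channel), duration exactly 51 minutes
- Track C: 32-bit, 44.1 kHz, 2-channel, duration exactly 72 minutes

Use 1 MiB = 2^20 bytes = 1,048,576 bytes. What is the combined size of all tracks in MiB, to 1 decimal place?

1870.5 MiB

Track A: 37,800 × 429 × 2 × 1 = 32,432,400 bytes.
Track B: exactly 51 minutes = 3,060 s; 11,025 × 3,060 × 2 × 6 = 404,838,000 bytes.
Track C: exactly 72 minutes = 4,320 s; 44,100 × 4,320 × 4 × 2 = 1,524,096,000 bytes.
Total = 1,961,366,400 bytes = 1870.5 MiB.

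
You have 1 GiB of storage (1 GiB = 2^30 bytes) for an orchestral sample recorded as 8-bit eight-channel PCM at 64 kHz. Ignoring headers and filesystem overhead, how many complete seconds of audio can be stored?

Uncompressed byte rate = 64,000 × 1 × 8 = 512,000 bytes/s.
Capacity = 1 × 1,073,741,824 = 1,073,741,824 bytes.
1,073,741,824 / 512,000 ≈ 2097.15 s → 2,097 seconds.

2,097 seconds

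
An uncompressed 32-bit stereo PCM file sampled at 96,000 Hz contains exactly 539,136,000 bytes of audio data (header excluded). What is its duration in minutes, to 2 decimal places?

Byte rate = 96,000 × 4 × 2 = 768,000 bytes/s.
Duration = 539,136,000 / 768,000 = 702 s.
702 s / 60 = 11.70 minutes.

11.70 minutes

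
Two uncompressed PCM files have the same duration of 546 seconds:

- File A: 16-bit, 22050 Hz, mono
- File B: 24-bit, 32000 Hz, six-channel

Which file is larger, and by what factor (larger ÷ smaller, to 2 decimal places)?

File A: 22,050 × 2 × 1 = 44,100 bytes/s.
File B: 32,000 × 3 × 6 = 576,000 bytes/s.
File B is larger; ratio = 314,496,000 / 24,078,600 = 13.06.

File B, by a factor of 13.06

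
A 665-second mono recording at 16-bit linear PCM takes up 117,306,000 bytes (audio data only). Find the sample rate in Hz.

Bytes = sample_rate × seconds × bytes_per_sample × channels.
sample_rate = 117,306,000 / (665 × 2 × 1) = 117,306,000 / 1,330 = 88,200 Hz.

88,200 Hz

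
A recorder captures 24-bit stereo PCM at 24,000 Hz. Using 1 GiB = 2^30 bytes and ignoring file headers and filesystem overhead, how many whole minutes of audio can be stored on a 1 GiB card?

Uncompressed byte rate = 24,000 × 3 × 2 = 144,000 bytes/s.
Capacity = 1 × 1,073,741,824 = 1,073,741,824 bytes.
1,073,741,824 / 144,000 ≈ 7456.54 s → 124 minutes.

124 minutes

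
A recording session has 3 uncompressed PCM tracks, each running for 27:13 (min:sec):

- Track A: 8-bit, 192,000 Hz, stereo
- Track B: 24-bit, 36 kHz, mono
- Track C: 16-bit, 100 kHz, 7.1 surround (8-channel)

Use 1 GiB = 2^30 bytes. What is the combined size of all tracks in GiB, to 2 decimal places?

3.18 GiB

27:13 (min:sec) = 1,633 s.
Track A: 192,000 × 1,633 × 1 × 2 = 627,072,000 bytes.
Track B: 36,000 × 1,633 × 3 × 1 = 176,364,000 bytes.
Track C: 100,000 × 1,633 × 2 × 8 = 2,612,800,000 bytes.
Total = 3,416,236,000 bytes = 3.18 GiB.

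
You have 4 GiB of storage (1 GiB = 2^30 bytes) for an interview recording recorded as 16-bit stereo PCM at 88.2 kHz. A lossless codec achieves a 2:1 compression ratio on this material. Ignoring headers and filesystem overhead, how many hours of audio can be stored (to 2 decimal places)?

6.76 hours

Uncompressed byte rate = 88,200 × 2 × 2 = 352,800 bytes/s.
After 2:1 compression, effective rate ≈ 176400 bytes/s.
Capacity = 4 × 1,073,741,824 = 4,294,967,296 bytes.
4,294,967,296 / effective rate ≈ 24347.89 s → 6.76 hours.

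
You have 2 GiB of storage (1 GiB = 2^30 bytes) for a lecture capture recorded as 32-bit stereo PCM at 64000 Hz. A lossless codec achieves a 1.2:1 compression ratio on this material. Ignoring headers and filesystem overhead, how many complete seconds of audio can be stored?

Uncompressed byte rate = 64,000 × 4 × 2 = 512,000 bytes/s.
After 1.2:1 compression, effective rate ≈ 426666.67 bytes/s.
Capacity = 2 × 1,073,741,824 = 2,147,483,648 bytes.
2,147,483,648 / effective rate ≈ 5033.16 s → 5,033 seconds.

5,033 seconds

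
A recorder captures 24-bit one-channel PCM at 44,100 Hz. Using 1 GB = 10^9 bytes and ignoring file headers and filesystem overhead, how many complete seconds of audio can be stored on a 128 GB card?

967,498 seconds

Uncompressed byte rate = 44,100 × 3 × 1 = 132,300 bytes/s.
Capacity = 128 × 1,000,000,000 = 128,000,000,000 bytes.
128,000,000,000 / 132,300 ≈ 967498.11 s → 967,498 seconds.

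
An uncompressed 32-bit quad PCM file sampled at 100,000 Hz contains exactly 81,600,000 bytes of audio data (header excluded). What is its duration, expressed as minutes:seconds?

Byte rate = 100,000 × 4 × 4 = 1,600,000 bytes/s.
Duration = 81,600,000 / 1,600,000 = 51 s.
51 s = 0:51.

0:51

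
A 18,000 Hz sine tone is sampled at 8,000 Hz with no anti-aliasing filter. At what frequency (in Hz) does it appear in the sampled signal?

2,000 Hz

Nyquist = 8,000/2 = 4,000 Hz; 18,000 Hz exceeds it.
Alias = |18,000 − 2×8,000| = |18,000 − 16,000| = 2,000 Hz.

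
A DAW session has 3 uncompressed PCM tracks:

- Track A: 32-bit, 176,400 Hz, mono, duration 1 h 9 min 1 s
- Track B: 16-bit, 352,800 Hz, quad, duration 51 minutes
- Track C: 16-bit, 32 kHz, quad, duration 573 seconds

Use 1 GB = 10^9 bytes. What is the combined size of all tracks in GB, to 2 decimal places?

Track A: 1 h 9 min 1 s = 4,141 s; 176,400 × 4,141 × 4 × 1 = 2,921,889,600 bytes.
Track B: 51 minutes = 3,060 s; 352,800 × 3,060 × 2 × 4 = 8,636,544,000 bytes.
Track C: 32,000 × 573 × 2 × 4 = 146,688,000 bytes.
Total = 11,705,121,600 bytes = 11.71 GB.

11.71 GB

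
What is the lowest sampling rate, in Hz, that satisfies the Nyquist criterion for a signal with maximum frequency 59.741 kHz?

Minimum sample rate = 2 × 59,741 Hz = 119,482 Hz.

119,482 Hz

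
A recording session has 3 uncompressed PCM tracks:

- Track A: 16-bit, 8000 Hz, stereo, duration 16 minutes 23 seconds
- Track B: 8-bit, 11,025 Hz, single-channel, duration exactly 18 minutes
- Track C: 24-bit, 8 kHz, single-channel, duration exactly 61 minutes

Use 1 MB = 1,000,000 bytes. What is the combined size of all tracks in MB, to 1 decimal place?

131.2 MB

Track A: 16 minutes 23 seconds = 983 s; 8,000 × 983 × 2 × 2 = 31,456,000 bytes.
Track B: exactly 18 minutes = 1,080 s; 11,025 × 1,080 × 1 × 1 = 11,907,000 bytes.
Track C: exactly 61 minutes = 3,660 s; 8,000 × 3,660 × 3 × 1 = 87,840,000 bytes.
Total = 131,203,000 bytes = 131.2 MB.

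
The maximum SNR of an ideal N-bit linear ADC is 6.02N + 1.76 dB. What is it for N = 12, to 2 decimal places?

6.02 × 12 + 1.76 = 74.00 dB.

74.00 dB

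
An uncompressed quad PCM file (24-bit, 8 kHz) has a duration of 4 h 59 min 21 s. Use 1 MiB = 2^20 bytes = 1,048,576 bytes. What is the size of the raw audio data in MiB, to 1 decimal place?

1644.4 MiB

Duration = 4 h 59 min 21 s = 17,961 s.
Bytes = 8,000 samples/s × 17,961 s × 3 bytes/sample × 4 ch = 1,724,256,000 bytes.
1,724,256,000 / 1,048,576 = 1644.4 MiB.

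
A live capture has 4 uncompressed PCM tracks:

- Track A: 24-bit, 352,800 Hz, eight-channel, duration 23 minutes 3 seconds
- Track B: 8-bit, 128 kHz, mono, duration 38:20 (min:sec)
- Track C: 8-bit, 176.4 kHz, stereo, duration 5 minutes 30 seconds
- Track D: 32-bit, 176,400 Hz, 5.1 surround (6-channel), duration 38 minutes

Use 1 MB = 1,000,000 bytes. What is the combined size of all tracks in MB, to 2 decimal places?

21773.57 MB

Track A: 23 minutes 3 seconds = 1,383 s; 352,800 × 1,383 × 3 × 8 = 11,710,137,600 bytes.
Track B: 38:20 (min:sec) = 2,300 s; 128,000 × 2,300 × 1 × 1 = 294,400,000 bytes.
Track C: 5 minutes 30 seconds = 330 s; 176,400 × 330 × 1 × 2 = 116,424,000 bytes.
Track D: 38 minutes = 2,280 s; 176,400 × 2,280 × 4 × 6 = 9,652,608,000 bytes.
Total = 21,773,569,600 bytes = 21773.57 MB.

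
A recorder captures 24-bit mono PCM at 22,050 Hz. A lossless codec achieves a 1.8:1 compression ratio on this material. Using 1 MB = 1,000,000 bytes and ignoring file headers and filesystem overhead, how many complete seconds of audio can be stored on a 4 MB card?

108 seconds

Uncompressed byte rate = 22,050 × 3 × 1 = 66,150 bytes/s.
After 1.8:1 compression, effective rate ≈ 36750 bytes/s.
Capacity = 4 × 1,000,000 = 4,000,000 bytes.
4,000,000 / effective rate ≈ 108.84 s → 108 seconds.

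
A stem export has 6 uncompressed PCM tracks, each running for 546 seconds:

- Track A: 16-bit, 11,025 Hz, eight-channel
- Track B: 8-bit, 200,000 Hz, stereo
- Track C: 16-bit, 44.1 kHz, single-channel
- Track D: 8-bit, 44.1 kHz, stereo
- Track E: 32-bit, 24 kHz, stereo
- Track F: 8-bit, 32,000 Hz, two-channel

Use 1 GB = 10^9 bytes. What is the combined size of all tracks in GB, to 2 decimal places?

Track A: 11,025 × 546 × 2 × 8 = 96,314,400 bytes.
Track B: 200,000 × 546 × 1 × 2 = 218,400,000 bytes.
Track C: 44,100 × 546 × 2 × 1 = 48,157,200 bytes.
Track D: 44,100 × 546 × 1 × 2 = 48,157,200 bytes.
Track E: 24,000 × 546 × 4 × 2 = 104,832,000 bytes.
Track F: 32,000 × 546 × 1 × 2 = 34,944,000 bytes.
Total = 550,804,800 bytes = 0.55 GB.

0.55 GB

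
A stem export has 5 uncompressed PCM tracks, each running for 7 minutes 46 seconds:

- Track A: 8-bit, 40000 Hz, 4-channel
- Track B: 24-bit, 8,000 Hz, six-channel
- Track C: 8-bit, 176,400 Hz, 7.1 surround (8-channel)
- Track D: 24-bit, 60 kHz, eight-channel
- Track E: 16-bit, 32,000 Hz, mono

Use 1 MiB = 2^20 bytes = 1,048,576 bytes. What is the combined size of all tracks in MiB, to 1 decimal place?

1430.7 MiB

7 minutes 46 seconds = 466 s.
Track A: 40,000 × 466 × 1 × 4 = 74,560,000 bytes.
Track B: 8,000 × 466 × 3 × 6 = 67,104,000 bytes.
Track C: 176,400 × 466 × 1 × 8 = 657,619,200 bytes.
Track D: 60,000 × 466 × 3 × 8 = 671,040,000 bytes.
Track E: 32,000 × 466 × 2 × 1 = 29,824,000 bytes.
Total = 1,500,147,200 bytes = 1430.7 MiB.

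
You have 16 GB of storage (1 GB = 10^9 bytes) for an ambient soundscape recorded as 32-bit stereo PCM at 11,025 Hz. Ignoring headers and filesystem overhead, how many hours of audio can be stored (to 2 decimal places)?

50.39 hours

Uncompressed byte rate = 11,025 × 4 × 2 = 88,200 bytes/s.
Capacity = 16 × 1,000,000,000 = 16,000,000,000 bytes.
16,000,000,000 / 88,200 ≈ 181405.9 s → 50.39 hours.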